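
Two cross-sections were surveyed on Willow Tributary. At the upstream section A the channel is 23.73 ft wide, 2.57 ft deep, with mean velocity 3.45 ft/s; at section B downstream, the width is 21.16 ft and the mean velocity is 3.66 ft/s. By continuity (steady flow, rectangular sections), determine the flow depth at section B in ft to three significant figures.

2.72 ft

Q = A₁V₁ = (23.73×2.57) × 3.45 = 210.4 ft³/s
d₂ = Q/(b₂ V₂) = 210.4/(21.16×3.66) = 2.717 ft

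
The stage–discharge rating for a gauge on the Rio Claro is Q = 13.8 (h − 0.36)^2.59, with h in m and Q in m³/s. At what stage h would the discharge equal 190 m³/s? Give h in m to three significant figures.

h − h₀ = (Q/C)^(1/b) = (190/13.8)^(1/2.59) = 2.752 m
h = 0.36 + 2.752 = 3.112 m

3.11 m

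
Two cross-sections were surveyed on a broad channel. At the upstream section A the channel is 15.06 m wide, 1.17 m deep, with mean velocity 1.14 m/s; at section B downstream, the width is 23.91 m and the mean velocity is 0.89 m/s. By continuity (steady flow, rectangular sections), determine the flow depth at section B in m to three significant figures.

Q = A₁V₁ = (15.06×1.17) × 1.14 = 20.09 m³/s
d₂ = Q/(b₂ V₂) = 20.09/(23.91×0.89) = 0.9439 m

0.944 m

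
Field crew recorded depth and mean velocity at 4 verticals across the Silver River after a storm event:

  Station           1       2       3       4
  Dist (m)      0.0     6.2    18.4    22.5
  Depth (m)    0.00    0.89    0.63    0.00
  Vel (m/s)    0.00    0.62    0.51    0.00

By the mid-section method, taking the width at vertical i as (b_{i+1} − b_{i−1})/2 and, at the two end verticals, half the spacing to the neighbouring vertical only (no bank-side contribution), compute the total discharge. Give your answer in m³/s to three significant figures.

w_2 = (18.4 − 0.0)/2 = 9.2 m; q_2 = 0.62 × 0.89 × 9.2 = 5.077 m³/s
w_3 = (22.5 − 6.2)/2 = 8.15 m; q_3 = 0.51 × 0.63 × 8.15 = 2.619 m³/s
Stations 1, 4 contribute zero (depth or velocity is 0).
Q = Σ qᵢ = 7.695 m³/s

7.70 m³/s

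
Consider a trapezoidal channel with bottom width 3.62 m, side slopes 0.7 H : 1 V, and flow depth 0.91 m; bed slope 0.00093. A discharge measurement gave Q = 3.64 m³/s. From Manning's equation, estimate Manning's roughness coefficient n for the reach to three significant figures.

A = (b + z·y)·y = (3.62 + 0.7×0.91)×0.91 = 3.874 m²
P = b + 2y√(1+z²) = 3.62 + 2×0.91×√(1+0.7²) = 5.842 m
R = A/P = 3.874/5.842 = 0.6632 m
n = (1/Q)·A·R^(2/3)·S^(1/2) = (1/3.64) × 3.874 × 0.7605 × 0.03050 = 0.02468

0.0247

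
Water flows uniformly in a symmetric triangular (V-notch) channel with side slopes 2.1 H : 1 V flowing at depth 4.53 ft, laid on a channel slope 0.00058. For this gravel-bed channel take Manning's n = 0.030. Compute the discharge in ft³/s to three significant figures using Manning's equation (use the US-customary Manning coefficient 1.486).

A = z·y² = 2.1×4.53² = 43.09 ft²
P = 2y√(1+z²) = 2×4.53×√(1+2.1²) = 21.07 ft
R = A/P = 43.09/21.07 = 2.045 ft
Q = (1.486/n)·A·R^(2/3)·S^(1/2) = (1.486/0.030) × 43.09 × 2.045^(2/3) × 0.00058^(1/2) = 82.82 ft³/s

82.8 ft³/s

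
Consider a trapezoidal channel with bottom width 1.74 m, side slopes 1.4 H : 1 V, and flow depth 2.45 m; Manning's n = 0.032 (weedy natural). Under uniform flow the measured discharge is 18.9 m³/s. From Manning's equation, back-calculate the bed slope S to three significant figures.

0.00170

A = (b + z·y)·y = (1.74 + 1.4×2.45)×2.45 = 12.67 m²
P = b + 2y√(1+z²) = 1.74 + 2×2.45×√(1+1.4²) = 10.17 m
R = A/P = 12.67/10.17 = 1.245 m
S = (Q·n / (1·A·R^(2/3)))² = (18.9×0.032 / (1×12.67×1.158))² = 0.001701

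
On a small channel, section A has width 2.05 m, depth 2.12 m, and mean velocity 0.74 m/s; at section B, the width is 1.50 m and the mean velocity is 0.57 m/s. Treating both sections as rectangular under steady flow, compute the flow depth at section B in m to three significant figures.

3.76 m

Q = A₁V₁ = (2.05×2.12) × 0.74 = 3.216 m³/s
d₂ = Q/(b₂ V₂) = 3.216/(1.50×0.57) = 3.761 m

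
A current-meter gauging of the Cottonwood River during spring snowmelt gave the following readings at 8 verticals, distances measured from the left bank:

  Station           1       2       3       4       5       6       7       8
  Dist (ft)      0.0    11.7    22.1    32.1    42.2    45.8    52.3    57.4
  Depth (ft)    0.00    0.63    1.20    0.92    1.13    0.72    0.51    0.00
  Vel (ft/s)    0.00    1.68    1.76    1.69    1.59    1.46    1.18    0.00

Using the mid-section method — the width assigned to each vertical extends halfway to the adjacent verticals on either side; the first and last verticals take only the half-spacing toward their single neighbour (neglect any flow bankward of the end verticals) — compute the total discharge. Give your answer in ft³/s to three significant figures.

70.0 ft³/s

w_2 = (22.1 − 0.0)/2 = 11.05 ft; q_2 = 1.68 × 0.63 × 11.05 = 11.70 ft³/s
w_3 = (32.1 − 11.7)/2 = 10.2 ft; q_3 = 1.76 × 1.20 × 10.2 = 21.54 ft³/s
w_4 = (42.2 − 22.1)/2 = 10.05 ft; q_4 = 1.69 × 0.92 × 10.05 = 15.63 ft³/s
w_5 = (45.8 − 32.1)/2 = 6.85 ft; q_5 = 1.59 × 1.13 × 6.85 = 12.31 ft³/s
w_6 = (52.3 − 42.2)/2 = 5.05 ft; q_6 = 1.46 × 0.72 × 5.05 = 5.309 ft³/s
w_7 = (57.4 − 45.8)/2 = 5.8 ft; q_7 = 1.18 × 0.51 × 5.8 = 3.490 ft³/s
Stations 1, 8 contribute zero (depth or velocity is 0).
Q = Σ qᵢ = 69.97 ft³/s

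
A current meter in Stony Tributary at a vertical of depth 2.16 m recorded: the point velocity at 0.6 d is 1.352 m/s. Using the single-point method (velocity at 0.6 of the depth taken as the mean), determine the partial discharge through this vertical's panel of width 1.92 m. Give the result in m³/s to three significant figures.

v̄ = v₀.₆ = 1.352 m/s
q = v̄ × d × w = 1.352 × 2.16 × 1.92 = 5.607 m³/s

5.61 m³/s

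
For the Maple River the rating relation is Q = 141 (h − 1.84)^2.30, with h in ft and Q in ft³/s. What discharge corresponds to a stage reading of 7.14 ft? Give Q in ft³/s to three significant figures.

6530 ft³/s

Q = 141 × (7.14 − 1.84)^2.30 = 141 × 5.3^2.30 = 6532 ft³/s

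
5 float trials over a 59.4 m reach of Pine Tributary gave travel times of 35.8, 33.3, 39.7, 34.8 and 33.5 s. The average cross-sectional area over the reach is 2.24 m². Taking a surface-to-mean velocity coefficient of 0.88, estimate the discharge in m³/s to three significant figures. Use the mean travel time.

3.31 m³/s

t̄ = (35.8 + 33.3 + 39.7 + 34.8 + 33.5) / 5 = 35.42 s
v_surface = L / t̄ = 59.4 / 35.42 = 1.677 m/s
v_mean = 0.88 × 1.677 = 1.476 m/s
Q = A × v_mean = 2.24 × 1.476 = 3.306 m³/s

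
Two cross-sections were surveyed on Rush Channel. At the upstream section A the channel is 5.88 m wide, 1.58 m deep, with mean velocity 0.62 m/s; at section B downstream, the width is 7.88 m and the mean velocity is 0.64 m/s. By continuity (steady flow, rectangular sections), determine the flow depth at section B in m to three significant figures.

Q = A₁V₁ = (5.88×1.58) × 0.62 = 5.760 m³/s
d₂ = Q/(b₂ V₂) = 5.760/(7.88×0.64) = 1.142 m

1.14 m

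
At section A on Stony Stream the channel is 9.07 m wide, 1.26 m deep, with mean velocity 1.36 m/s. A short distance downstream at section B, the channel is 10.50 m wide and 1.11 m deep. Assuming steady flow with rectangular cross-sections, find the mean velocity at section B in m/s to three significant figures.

1.33 m/s

Q = A₁V₁ = (9.07×1.26) × 1.36 = 15.54 m³/s
A₂ = 10.50 × 1.11 = 11.66 m²
V₂ = Q/A₂ = 15.54/11.66 = 1.334 m/s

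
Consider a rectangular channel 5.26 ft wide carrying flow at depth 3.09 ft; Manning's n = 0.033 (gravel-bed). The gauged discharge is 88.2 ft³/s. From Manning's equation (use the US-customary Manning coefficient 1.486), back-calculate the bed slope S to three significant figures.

A = b·y = 5.26 × 3.09 = 16.25 ft²
P = b + 2y = 5.26 + 2×3.09 = 11.44 ft
R = A/P = 16.25/11.44 = 1.421 ft
S = (Q·n / (1.486·A·R^(2/3)))² = (88.2×0.033 / (1.486×16.25×1.264))² = 0.009092

0.00909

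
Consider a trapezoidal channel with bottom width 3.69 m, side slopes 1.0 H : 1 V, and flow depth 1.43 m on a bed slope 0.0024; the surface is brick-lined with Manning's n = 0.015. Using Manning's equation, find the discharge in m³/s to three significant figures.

A = (b + z·y)·y = (3.69 + 1.0×1.43)×1.43 = 7.322 m²
P = b + 2y√(1+z²) = 3.69 + 2×1.43×√(1+1.0²) = 7.735 m
R = A/P = 7.322/7.735 = 0.9466 m
Q = (1/n)·A·R^(2/3)·S^(1/2) = (1/0.015) × 7.322 × 0.9466^(2/3) × 0.0024^(1/2) = 23.05 m³/s

23.1 m³/s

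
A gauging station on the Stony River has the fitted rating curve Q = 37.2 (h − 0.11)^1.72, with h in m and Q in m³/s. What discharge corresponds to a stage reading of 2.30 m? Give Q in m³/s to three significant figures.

143 m³/s

Q = 37.2 × (2.30 − 0.11)^1.72 = 37.2 × 2.19^1.72 = 143.3 m³/s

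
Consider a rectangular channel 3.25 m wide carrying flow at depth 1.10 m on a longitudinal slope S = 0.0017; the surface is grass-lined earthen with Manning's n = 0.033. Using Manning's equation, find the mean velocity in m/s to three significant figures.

0.943 m/s

A = b·y = 3.25 × 1.10 = 3.575 m²
P = b + 2y = 3.25 + 2×1.10 = 5.450 m
R = A/P = 3.575/5.450 = 0.6560 m
Q = (1/n)·A·R^(2/3)·S^(1/2) = (1/0.033) × 3.575 × 0.6560^(2/3) × 0.0017^(1/2) = 3.372 m³/s
V = Q/A = 3.372/3.575 = 0.9433 m/s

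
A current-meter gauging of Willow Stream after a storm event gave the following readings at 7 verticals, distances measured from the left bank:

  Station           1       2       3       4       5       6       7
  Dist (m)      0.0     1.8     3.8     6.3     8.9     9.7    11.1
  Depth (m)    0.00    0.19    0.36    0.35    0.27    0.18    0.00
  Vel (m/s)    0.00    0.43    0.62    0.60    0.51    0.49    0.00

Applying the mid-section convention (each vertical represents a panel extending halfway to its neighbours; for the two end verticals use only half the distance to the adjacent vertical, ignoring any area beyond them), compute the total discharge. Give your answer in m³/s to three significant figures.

1.52 m³/s

w_2 = (3.8 − 0.0)/2 = 1.9 m; q_2 = 0.43 × 0.19 × 1.9 = 0.1552 m³/s
w_3 = (6.3 − 1.8)/2 = 2.25 m; q_3 = 0.62 × 0.36 × 2.25 = 0.5022 m³/s
w_4 = (8.9 − 3.8)/2 = 2.55 m; q_4 = 0.60 × 0.35 × 2.55 = 0.5355 m³/s
w_5 = (9.7 − 6.3)/2 = 1.7 m; q_5 = 0.51 × 0.27 × 1.7 = 0.2341 m³/s
w_6 = (11.1 − 8.9)/2 = 1.1 m; q_6 = 0.49 × 0.18 × 1.1 = 0.09702 m³/s
Stations 1, 7 contribute zero (depth or velocity is 0).
Q = Σ qᵢ = 1.524 m³/s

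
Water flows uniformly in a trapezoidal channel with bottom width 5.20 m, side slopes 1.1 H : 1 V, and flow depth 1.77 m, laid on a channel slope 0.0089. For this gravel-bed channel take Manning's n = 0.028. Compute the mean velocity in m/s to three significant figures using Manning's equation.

A = (b + z·y)·y = (5.20 + 1.1×1.77)×1.77 = 12.65 m²
P = b + 2y√(1+z²) = 5.20 + 2×1.77×√(1+1.1²) = 10.46 m
R = A/P = 12.65/10.46 = 1.209 m
Q = (1/n)·A·R^(2/3)·S^(1/2) = (1/0.028) × 12.65 × 1.209^(2/3) × 0.0089^(1/2) = 48.37 m³/s
V = Q/A = 48.37/12.65 = 3.824 m/s

3.82 m/s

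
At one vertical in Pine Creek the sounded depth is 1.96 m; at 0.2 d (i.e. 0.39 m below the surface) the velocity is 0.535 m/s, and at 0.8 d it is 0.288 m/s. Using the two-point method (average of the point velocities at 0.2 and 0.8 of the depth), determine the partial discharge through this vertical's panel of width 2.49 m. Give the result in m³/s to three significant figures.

v̄ = (0.535 + 0.288) / 2 = 0.4115 m/s
q = v̄ × d × w = 0.4115 × 1.96 × 2.49 = 2.008 m³/s

2.01 m³/s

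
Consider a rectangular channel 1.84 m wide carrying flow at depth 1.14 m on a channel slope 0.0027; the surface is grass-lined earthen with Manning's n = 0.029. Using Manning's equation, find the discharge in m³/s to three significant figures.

A = b·y = 1.84 × 1.14 = 2.098 m²
P = b + 2y = 1.84 + 2×1.14 = 4.120 m
R = A/P = 2.098/4.120 = 0.5091 m
Q = (1/n)·A·R^(2/3)·S^(1/2) = (1/0.029) × 2.098 × 0.5091^(2/3) × 0.0027^(1/2) = 2.396 m³/s

2.40 m³/s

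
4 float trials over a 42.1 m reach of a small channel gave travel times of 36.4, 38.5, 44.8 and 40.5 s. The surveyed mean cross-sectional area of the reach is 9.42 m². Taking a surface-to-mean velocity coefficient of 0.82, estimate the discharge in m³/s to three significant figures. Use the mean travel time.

8.12 m³/s

t̄ = (36.4 + 38.5 + 44.8 + 40.5) / 4 = 40.05 s
v_surface = L / t̄ = 42.1 / 40.05 = 1.051 m/s
v_mean = 0.82 × 1.051 = 0.8620 m/s
Q = A × v_mean = 9.42 × 0.8620 = 8.120 m³/s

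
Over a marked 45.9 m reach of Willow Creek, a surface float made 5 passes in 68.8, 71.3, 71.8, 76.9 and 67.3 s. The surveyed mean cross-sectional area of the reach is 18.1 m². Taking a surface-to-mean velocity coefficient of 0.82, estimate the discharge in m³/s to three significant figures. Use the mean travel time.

t̄ = (68.8 + 71.3 + 71.8 + 76.9 + 67.3) / 5 = 71.22 s
v_surface = L / t̄ = 45.9 / 71.22 = 0.6445 m/s
v_mean = 0.82 × 0.6445 = 0.5285 m/s
Q = A × v_mean = 18.1 × 0.5285 = 9.565 m³/s

9.57 m³/s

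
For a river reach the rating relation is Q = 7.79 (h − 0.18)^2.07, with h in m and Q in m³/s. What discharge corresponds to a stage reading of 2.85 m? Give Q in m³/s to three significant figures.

Q = 7.79 × (2.85 − 0.18)^2.07 = 7.79 × 2.67^2.07 = 59.49 m³/s

59.5 m³/s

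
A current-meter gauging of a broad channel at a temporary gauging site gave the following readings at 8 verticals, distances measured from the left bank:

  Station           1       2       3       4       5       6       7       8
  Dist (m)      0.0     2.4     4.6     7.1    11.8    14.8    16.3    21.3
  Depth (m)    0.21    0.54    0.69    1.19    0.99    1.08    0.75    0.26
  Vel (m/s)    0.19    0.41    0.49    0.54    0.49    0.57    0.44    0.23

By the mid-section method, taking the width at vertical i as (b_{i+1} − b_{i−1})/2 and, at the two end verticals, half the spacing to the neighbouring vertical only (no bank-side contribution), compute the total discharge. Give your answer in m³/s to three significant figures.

8.14 m³/s

w_1 = (2.4 − 0.0)/2 = 1.2 m; q_1 = 0.19 × 0.21 × 1.2 = 0.04788 m³/s
w_2 = (4.6 − 0.0)/2 = 2.3 m; q_2 = 0.41 × 0.54 × 2.3 = 0.5092 m³/s
w_3 = (7.1 − 2.4)/2 = 2.35 m; q_3 = 0.49 × 0.69 × 2.35 = 0.7945 m³/s
w_4 = (11.8 − 4.6)/2 = 3.6 m; q_4 = 0.54 × 1.19 × 3.6 = 2.313 m³/s
w_5 = (14.8 − 7.1)/2 = 3.85 m; q_5 = 0.49 × 0.99 × 3.85 = 1.868 m³/s
w_6 = (16.3 − 11.8)/2 = 2.25 m; q_6 = 0.57 × 1.08 × 2.25 = 1.385 m³/s
w_7 = (21.3 − 14.8)/2 = 3.25 m; q_7 = 0.44 × 0.75 × 3.25 = 1.073 m³/s
w_8 = (21.3 − 16.3)/2 = 2.5 m; q_8 = 0.23 × 0.26 × 2.5 = 0.1495 m³/s
Q = Σ qᵢ = 8.140 m³/s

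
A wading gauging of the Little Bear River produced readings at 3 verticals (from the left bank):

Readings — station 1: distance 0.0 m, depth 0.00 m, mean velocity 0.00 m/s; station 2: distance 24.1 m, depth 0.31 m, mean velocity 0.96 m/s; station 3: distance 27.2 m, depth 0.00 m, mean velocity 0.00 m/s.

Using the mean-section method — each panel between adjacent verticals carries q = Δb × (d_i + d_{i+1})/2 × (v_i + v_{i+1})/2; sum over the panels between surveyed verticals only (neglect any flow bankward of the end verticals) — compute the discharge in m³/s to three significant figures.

2.02 m³/s

Panel 1-2: Δb = 24.1 m, d̄ = (0.00+0.31)/2 = 0.155, v̄ = (0.00+0.96)/2 = 0.48 → q = 24.1×0.155×0.48 = 1.793 m³/s
Panel 2-3: Δb = 3.1 m, d̄ = (0.31+0.00)/2 = 0.155, v̄ = (0.96+0.00)/2 = 0.48 → q = 3.1×0.155×0.48 = 0.2306 m³/s
Q = Σ q = 2.024 m³/s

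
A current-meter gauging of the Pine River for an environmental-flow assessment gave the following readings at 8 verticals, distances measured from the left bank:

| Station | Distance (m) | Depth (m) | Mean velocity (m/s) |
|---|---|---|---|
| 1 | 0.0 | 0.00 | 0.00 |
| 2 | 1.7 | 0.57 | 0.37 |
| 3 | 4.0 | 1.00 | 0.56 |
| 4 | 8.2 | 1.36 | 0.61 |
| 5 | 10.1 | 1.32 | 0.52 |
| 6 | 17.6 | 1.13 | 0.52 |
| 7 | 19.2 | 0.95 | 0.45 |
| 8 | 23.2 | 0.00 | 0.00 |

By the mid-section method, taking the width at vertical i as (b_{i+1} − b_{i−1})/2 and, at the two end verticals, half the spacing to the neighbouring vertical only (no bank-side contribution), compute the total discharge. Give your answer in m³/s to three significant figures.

w_2 = (4.0 − 0.0)/2 = 2 m; q_2 = 0.37 × 0.57 × 2 = 0.4218 m³/s
w_3 = (8.2 − 1.7)/2 = 3.25 m; q_3 = 0.56 × 1.00 × 3.25 = 1.820 m³/s
w_4 = (10.1 − 4.0)/2 = 3.05 m; q_4 = 0.61 × 1.36 × 3.05 = 2.530 m³/s
w_5 = (17.6 − 8.2)/2 = 4.7 m; q_5 = 0.52 × 1.32 × 4.7 = 3.226 m³/s
w_6 = (19.2 − 10.1)/2 = 4.55 m; q_6 = 0.52 × 1.13 × 4.55 = 2.674 m³/s
w_7 = (23.2 − 17.6)/2 = 2.8 m; q_7 = 0.45 × 0.95 × 2.8 = 1.197 m³/s
Stations 1, 8 contribute zero (depth or velocity is 0).
Q = Σ qᵢ = 11.87 m³/s

11.9 m³/s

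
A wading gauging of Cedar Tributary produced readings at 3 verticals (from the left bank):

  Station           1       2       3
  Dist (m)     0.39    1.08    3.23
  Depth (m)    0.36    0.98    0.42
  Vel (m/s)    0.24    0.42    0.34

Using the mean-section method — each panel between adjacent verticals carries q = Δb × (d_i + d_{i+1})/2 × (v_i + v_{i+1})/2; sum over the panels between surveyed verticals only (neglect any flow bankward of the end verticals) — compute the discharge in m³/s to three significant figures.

Panel 1-2: Δb = 0.69 m, d̄ = (0.36+0.98)/2 = 0.67, v̄ = (0.24+0.42)/2 = 0.33 → q = 0.69×0.67×0.33 = 0.1526 m³/s
Panel 2-3: Δb = 2.15 m, d̄ = (0.98+0.42)/2 = 0.7, v̄ = (0.42+0.34)/2 = 0.38 → q = 2.15×0.7×0.38 = 0.5719 m³/s
Q = Σ q = 0.7245 m³/s

0.724 m³/s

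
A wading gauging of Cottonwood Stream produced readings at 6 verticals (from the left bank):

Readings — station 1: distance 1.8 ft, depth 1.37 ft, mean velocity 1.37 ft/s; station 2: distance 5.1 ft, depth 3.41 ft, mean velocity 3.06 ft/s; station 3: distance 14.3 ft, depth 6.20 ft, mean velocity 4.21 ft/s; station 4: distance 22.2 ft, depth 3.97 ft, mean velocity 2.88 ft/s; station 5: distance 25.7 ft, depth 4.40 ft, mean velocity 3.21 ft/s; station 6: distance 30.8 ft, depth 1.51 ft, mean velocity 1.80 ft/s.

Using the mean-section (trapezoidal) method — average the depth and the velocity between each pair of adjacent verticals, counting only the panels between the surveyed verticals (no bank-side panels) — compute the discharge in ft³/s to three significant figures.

403 ft³/s

Panel 1-2: Δb = 3.3 ft, d̄ = (1.37+3.41)/2 = 2.39, v̄ = (1.37+3.06)/2 = 2.215 → q = 3.3×2.39×2.215 = 17.47 ft³/s
Panel 2-3: Δb = 9.2 ft, d̄ = (3.41+6.20)/2 = 4.805, v̄ = (3.06+4.21)/2 = 3.635 → q = 9.2×4.805×3.635 = 160.7 ft³/s
Panel 3-4: Δb = 7.9 ft, d̄ = (6.20+3.97)/2 = 5.085, v̄ = (4.21+2.88)/2 = 3.545 → q = 7.9×5.085×3.545 = 142.4 ft³/s
Panel 4-5: Δb = 3.5 ft, d̄ = (3.97+4.40)/2 = 4.185, v̄ = (2.88+3.21)/2 = 3.045 → q = 3.5×4.185×3.045 = 44.60 ft³/s
Panel 5-6: Δb = 5.1 ft, d̄ = (4.40+1.51)/2 = 2.955, v̄ = (3.21+1.80)/2 = 2.505 → q = 5.1×2.955×2.505 = 37.75 ft³/s
Q = Σ q = 402.9 ft³/s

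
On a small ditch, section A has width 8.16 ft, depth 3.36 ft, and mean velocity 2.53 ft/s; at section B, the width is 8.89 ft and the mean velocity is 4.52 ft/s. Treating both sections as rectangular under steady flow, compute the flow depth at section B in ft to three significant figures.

1.73 ft

Q = A₁V₁ = (8.16×3.36) × 2.53 = 69.37 ft³/s
d₂ = Q/(b₂ V₂) = 69.37/(8.89×4.52) = 1.726 ft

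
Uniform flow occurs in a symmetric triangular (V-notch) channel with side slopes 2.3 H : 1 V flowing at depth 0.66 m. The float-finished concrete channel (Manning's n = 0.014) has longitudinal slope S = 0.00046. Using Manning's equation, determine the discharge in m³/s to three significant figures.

A = z·y² = 2.3×0.66² = 1.002 m²
P = 2y√(1+z²) = 2×0.66×√(1+2.3²) = 3.311 m
R = A/P = 1.002/3.311 = 0.3026 m
Q = (1/n)·A·R^(2/3)·S^(1/2) = (1/0.014) × 1.002 × 0.3026^(2/3) × 0.00046^(1/2) = 0.6918 m³/s

0.692 m³/s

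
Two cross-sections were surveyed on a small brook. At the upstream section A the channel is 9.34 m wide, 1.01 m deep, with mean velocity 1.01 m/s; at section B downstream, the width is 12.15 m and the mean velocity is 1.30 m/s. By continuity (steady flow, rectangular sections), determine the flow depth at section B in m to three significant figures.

0.603 m

Q = A₁V₁ = (9.34×1.01) × 1.01 = 9.528 m³/s
d₂ = Q/(b₂ V₂) = 9.528/(12.15×1.30) = 0.6032 m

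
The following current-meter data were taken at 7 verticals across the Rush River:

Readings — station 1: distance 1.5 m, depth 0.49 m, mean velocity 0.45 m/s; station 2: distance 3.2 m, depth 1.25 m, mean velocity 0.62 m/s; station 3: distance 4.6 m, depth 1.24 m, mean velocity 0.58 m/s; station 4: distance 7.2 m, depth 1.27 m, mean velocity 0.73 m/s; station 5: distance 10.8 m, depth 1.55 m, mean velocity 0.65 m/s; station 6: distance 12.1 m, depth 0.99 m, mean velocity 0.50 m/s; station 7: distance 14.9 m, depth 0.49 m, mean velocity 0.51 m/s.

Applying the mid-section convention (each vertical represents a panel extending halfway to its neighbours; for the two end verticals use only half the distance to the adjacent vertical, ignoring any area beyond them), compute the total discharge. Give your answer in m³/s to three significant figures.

9.53 m³/s

w_1 = (3.2 − 1.5)/2 = 0.85 m; q_1 = 0.45 × 0.49 × 0.85 = 0.1874 m³/s
w_2 = (4.6 − 1.5)/2 = 1.55 m; q_2 = 0.62 × 1.25 × 1.55 = 1.201 m³/s
w_3 = (7.2 − 3.2)/2 = 2 m; q_3 = 0.58 × 1.24 × 2 = 1.438 m³/s
w_4 = (10.8 − 4.6)/2 = 3.1 m; q_4 = 0.73 × 1.27 × 3.1 = 2.874 m³/s
w_5 = (12.1 − 7.2)/2 = 2.45 m; q_5 = 0.65 × 1.55 × 2.45 = 2.468 m³/s
w_6 = (14.9 − 10.8)/2 = 2.05 m; q_6 = 0.50 × 0.99 × 2.05 = 1.015 m³/s
w_7 = (14.9 − 12.1)/2 = 1.4 m; q_7 = 0.51 × 0.49 × 1.4 = 0.3499 m³/s
Q = Σ qᵢ = 9.534 m³/s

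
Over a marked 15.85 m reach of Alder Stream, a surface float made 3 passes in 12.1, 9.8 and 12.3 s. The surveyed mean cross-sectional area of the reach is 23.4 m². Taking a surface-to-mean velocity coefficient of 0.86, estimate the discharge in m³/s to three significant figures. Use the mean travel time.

t̄ = (12.1 + 9.8 + 12.3) / 3 = 11.4 s
v_surface = L / t̄ = 15.85 / 11.4 = 1.390 m/s
v_mean = 0.86 × 1.390 = 1.196 m/s
Q = A × v_mean = 23.4 × 1.196 = 27.98 m³/s

28.0 m³/s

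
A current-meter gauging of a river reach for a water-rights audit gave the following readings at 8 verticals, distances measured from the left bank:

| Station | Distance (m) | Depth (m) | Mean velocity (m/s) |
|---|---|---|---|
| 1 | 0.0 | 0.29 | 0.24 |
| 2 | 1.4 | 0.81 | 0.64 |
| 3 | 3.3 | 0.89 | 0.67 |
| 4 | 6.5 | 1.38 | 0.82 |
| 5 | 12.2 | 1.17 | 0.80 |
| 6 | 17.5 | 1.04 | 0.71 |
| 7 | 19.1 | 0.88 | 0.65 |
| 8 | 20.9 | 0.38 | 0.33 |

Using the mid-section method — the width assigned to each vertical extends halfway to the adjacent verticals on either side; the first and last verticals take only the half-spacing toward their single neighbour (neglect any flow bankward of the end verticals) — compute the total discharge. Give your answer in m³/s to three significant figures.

16.2 m³/s

w_1 = (1.4 − 0.0)/2 = 0.7 m; q_1 = 0.24 × 0.29 × 0.7 = 0.04872 m³/s
w_2 = (3.3 − 0.0)/2 = 1.65 m; q_2 = 0.64 × 0.81 × 1.65 = 0.8554 m³/s
w_3 = (6.5 − 1.4)/2 = 2.55 m; q_3 = 0.67 × 0.89 × 2.55 = 1.521 m³/s
w_4 = (12.2 − 3.3)/2 = 4.45 m; q_4 = 0.82 × 1.38 × 4.45 = 5.036 m³/s
w_5 = (17.5 − 6.5)/2 = 5.5 m; q_5 = 0.80 × 1.17 × 5.5 = 5.148 m³/s
w_6 = (19.1 − 12.2)/2 = 3.45 m; q_6 = 0.71 × 1.04 × 3.45 = 2.547 m³/s
w_7 = (20.9 − 17.5)/2 = 1.7 m; q_7 = 0.65 × 0.88 × 1.7 = 0.9724 m³/s
w_8 = (20.9 − 19.1)/2 = 0.9 m; q_8 = 0.33 × 0.38 × 0.9 = 0.1129 m³/s
Q = Σ qᵢ = 16.24 m³/s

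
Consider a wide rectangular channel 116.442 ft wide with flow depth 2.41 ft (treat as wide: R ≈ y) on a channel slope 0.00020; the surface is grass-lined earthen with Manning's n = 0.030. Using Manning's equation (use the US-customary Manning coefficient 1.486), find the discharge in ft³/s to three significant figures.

A = b·y = 116.442 × 2.41 = 280.6 ft²
Wide channel: R ≈ y = 2.41 ft
Q = (1.486/n)·A·R^(2/3)·S^(1/2) = (1.486/0.030) × 280.6 × 2.410^(2/3) × 0.00020^(1/2) = 353.4 ft³/s

353 ft³/s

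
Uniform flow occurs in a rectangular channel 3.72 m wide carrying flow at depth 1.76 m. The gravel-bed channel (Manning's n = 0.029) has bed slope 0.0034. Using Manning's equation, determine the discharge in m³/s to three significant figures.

12.3 m³/s

A = b·y = 3.72 × 1.76 = 6.547 m²
P = b + 2y = 3.72 + 2×1.76 = 7.240 m
R = A/P = 6.547/7.240 = 0.9043 m
Q = (1/n)·A·R^(2/3)·S^(1/2) = (1/0.029) × 6.547 × 0.9043^(2/3) × 0.0034^(1/2) = 12.31 m³/s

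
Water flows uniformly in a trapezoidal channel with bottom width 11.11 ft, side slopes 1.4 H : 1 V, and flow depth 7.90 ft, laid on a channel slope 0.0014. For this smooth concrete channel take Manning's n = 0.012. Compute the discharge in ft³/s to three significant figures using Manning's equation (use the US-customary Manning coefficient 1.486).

A = (b + z·y)·y = (11.11 + 1.4×7.90)×7.90 = 175.1 ft²
P = b + 2y√(1+z²) = 11.11 + 2×7.90×√(1+1.4²) = 38.29 ft
R = A/P = 175.1/38.29 = 4.574 ft
Q = (1.486/n)·A·R^(2/3)·S^(1/2) = (1.486/0.012) × 175.1 × 4.574^(2/3) × 0.0014^(1/2) = 2236 ft³/s

2240 ft³/s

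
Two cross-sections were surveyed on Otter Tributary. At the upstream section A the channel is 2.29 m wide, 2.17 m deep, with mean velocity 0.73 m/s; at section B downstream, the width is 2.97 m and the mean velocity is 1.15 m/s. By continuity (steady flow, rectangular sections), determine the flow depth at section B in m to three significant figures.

Q = A₁V₁ = (2.29×2.17) × 0.73 = 3.628 m³/s
d₂ = Q/(b₂ V₂) = 3.628/(2.97×1.15) = 1.062 m

1.06 m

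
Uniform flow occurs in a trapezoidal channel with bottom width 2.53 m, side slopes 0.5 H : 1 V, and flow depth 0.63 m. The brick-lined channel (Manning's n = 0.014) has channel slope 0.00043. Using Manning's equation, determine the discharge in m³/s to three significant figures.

1.57 m³/s

A = (b + z·y)·y = (2.53 + 0.5×0.63)×0.63 = 1.792 m²
P = b + 2y√(1+z²) = 2.53 + 2×0.63×√(1+0.5²) = 3.939 m
R = A/P = 1.792/3.939 = 0.4551 m
Q = (1/n)·A·R^(2/3)·S^(1/2) = (1/0.014) × 1.792 × 0.4551^(2/3) × 0.00043^(1/2) = 1.571 m³/s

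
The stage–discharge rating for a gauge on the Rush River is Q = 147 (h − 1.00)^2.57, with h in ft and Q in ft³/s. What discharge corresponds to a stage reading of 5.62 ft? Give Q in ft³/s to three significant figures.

Q = 147 × (5.62 − 1.00)^2.57 = 147 × 4.62^2.57 = 7507 ft³/s

7510 ft³/s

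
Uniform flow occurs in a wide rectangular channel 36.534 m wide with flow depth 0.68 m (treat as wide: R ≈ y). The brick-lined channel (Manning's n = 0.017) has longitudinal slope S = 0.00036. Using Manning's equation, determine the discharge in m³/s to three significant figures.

21.4 m³/s

A = b·y = 36.534 × 0.68 = 24.84 m²
Wide channel: R ≈ y = 0.68 m
Q = (1/n)·A·R^(2/3)·S^(1/2) = (1/0.017) × 24.84 × 0.6800^(2/3) × 0.00036^(1/2) = 21.44 m³/s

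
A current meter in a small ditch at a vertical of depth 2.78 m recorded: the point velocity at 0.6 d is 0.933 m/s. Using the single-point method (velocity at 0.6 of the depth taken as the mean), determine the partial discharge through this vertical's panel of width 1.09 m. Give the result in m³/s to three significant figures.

v̄ = v₀.₆ = 0.933 m/s
q = v̄ × d × w = 0.9330 × 2.78 × 1.09 = 2.827 m³/s

2.83 m³/s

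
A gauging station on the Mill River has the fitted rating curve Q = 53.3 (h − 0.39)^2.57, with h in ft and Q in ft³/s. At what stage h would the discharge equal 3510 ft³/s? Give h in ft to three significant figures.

5.49 ft

h − h₀ = (Q/C)^(1/b) = (3510/53.3)^(1/2.57) = 5.101 ft
h = 0.39 + 5.101 = 5.491 ft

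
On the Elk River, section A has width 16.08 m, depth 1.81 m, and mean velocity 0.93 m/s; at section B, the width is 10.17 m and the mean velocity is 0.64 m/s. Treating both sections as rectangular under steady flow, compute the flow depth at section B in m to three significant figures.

Q = A₁V₁ = (16.08×1.81) × 0.93 = 27.07 m³/s
d₂ = Q/(b₂ V₂) = 27.07/(10.17×0.64) = 4.159 m

4.16 m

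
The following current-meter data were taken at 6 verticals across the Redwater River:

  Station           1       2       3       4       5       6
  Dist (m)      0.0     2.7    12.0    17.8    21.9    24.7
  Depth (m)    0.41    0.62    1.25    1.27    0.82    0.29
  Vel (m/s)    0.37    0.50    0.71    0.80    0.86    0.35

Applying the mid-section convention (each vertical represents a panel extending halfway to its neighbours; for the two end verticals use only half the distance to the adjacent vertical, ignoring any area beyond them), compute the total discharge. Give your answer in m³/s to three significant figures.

16.4 m³/s

w_1 = (2.7 − 0.0)/2 = 1.35 m; q_1 = 0.37 × 0.41 × 1.35 = 0.2048 m³/s
w_2 = (12.0 − 0.0)/2 = 6 m; q_2 = 0.50 × 0.62 × 6 = 1.860 m³/s
w_3 = (17.8 − 2.7)/2 = 7.55 m; q_3 = 0.71 × 1.25 × 7.55 = 6.701 m³/s
w_4 = (21.9 − 12.0)/2 = 4.95 m; q_4 = 0.80 × 1.27 × 4.95 = 5.029 m³/s
w_5 = (24.7 − 17.8)/2 = 3.45 m; q_5 = 0.86 × 0.82 × 3.45 = 2.433 m³/s
w_6 = (24.7 − 21.9)/2 = 1.4 m; q_6 = 0.35 × 0.29 × 1.4 = 0.1421 m³/s
Q = Σ qᵢ = 16.37 m³/s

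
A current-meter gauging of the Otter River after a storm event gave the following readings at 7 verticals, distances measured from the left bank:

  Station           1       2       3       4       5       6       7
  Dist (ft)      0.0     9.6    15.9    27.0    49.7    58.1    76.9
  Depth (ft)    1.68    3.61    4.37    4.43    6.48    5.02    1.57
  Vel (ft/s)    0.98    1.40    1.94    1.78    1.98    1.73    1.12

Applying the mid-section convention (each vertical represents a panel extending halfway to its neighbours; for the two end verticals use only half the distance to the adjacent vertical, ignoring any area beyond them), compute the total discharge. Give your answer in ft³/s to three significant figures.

w_1 = (9.6 − 0.0)/2 = 4.8 ft; q_1 = 0.98 × 1.68 × 4.8 = 7.903 ft³/s
w_2 = (15.9 − 0.0)/2 = 7.95 ft; q_2 = 1.40 × 3.61 × 7.95 = 40.18 ft³/s
w_3 = (27.0 − 9.6)/2 = 8.7 ft; q_3 = 1.94 × 4.37 × 8.7 = 73.76 ft³/s
w_4 = (49.7 − 15.9)/2 = 16.9 ft; q_4 = 1.78 × 4.43 × 16.9 = 133.3 ft³/s
w_5 = (58.1 − 27.0)/2 = 15.55 ft; q_5 = 1.98 × 6.48 × 15.55 = 199.5 ft³/s
w_6 = (76.9 − 49.7)/2 = 13.6 ft; q_6 = 1.73 × 5.02 × 13.6 = 118.1 ft³/s
w_7 = (76.9 − 58.1)/2 = 9.4 ft; q_7 = 1.12 × 1.57 × 9.4 = 16.53 ft³/s
Q = Σ qᵢ = 589.3 ft³/s

589 ft³/s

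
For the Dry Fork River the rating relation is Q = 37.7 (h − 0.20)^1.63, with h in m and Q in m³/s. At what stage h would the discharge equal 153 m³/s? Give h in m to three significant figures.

h − h₀ = (Q/C)^(1/b) = (153/37.7)^(1/1.63) = 2.362 m
h = 0.20 + 2.362 = 2.562 m

2.56 m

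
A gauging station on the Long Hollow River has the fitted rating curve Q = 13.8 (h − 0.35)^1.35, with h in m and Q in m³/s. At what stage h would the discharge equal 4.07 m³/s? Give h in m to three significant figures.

h − h₀ = (Q/C)^(1/b) = (4.07/13.8)^(1/1.35) = 0.4048 m
h = 0.35 + 0.4048 = 0.7548 m

0.755 m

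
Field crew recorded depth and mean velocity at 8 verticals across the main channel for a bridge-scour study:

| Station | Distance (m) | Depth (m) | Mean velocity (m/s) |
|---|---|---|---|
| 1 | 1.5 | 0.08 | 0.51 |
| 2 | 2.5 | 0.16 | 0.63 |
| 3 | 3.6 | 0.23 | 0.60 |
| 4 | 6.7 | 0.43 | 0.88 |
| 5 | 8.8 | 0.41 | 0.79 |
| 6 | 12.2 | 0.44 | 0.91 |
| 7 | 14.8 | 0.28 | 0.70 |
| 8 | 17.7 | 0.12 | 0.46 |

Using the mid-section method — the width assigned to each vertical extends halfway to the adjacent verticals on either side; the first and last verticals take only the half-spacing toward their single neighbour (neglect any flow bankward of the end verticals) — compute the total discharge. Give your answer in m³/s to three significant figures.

w_1 = (2.5 − 1.5)/2 = 0.5 m; q_1 = 0.51 × 0.08 × 0.5 = 0.02040 m³/s
w_2 = (3.6 − 1.5)/2 = 1.05 m; q_2 = 0.63 × 0.16 × 1.05 = 0.1058 m³/s
w_3 = (6.7 − 2.5)/2 = 2.1 m; q_3 = 0.60 × 0.23 × 2.1 = 0.2898 m³/s
w_4 = (8.8 − 3.6)/2 = 2.6 m; q_4 = 0.88 × 0.43 × 2.6 = 0.9838 m³/s
w_5 = (12.2 − 6.7)/2 = 2.75 m; q_5 = 0.79 × 0.41 × 2.75 = 0.8907 m³/s
w_6 = (14.8 − 8.8)/2 = 3 m; q_6 = 0.91 × 0.44 × 3 = 1.201 m³/s
w_7 = (17.7 − 12.2)/2 = 2.75 m; q_7 = 0.70 × 0.28 × 2.75 = 0.5390 m³/s
w_8 = (17.7 − 14.8)/2 = 1.45 m; q_8 = 0.46 × 0.12 × 1.45 = 0.08004 m³/s
Q = Σ qᵢ = 4.111 m³/s

4.11 m³/s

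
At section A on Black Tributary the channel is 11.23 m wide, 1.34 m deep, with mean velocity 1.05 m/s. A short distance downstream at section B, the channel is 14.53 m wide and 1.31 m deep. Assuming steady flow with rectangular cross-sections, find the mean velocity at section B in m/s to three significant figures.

0.830 m/s

Q = A₁V₁ = (11.23×1.34) × 1.05 = 15.80 m³/s
A₂ = 14.53 × 1.31 = 19.03 m²
V₂ = Q/A₂ = 15.80/19.03 = 0.8301 m/s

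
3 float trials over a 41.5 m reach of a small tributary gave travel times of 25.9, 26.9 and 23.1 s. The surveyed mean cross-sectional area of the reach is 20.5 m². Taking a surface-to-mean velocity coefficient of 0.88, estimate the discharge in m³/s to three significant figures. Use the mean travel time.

t̄ = (25.9 + 26.9 + 23.1) / 3 = 25.3 s
v_surface = L / t̄ = 41.5 / 25.3 = 1.640 m/s
v_mean = 0.88 × 1.640 = 1.443 m/s
Q = A × v_mean = 20.5 × 1.443 = 29.59 m³/s

29.6 m³/s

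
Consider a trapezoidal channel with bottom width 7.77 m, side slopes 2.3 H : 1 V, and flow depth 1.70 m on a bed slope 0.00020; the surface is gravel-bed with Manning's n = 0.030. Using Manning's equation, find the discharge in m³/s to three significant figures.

10.7 m³/s

A = (b + z·y)·y = (7.77 + 2.3×1.70)×1.70 = 19.86 m²
P = b + 2y√(1+z²) = 7.77 + 2×1.70×√(1+2.3²) = 16.30 m
R = A/P = 19.86/16.30 = 1.218 m
Q = (1/n)·A·R^(2/3)·S^(1/2) = (1/0.030) × 19.86 × 1.218^(2/3) × 0.00020^(1/2) = 10.68 m³/s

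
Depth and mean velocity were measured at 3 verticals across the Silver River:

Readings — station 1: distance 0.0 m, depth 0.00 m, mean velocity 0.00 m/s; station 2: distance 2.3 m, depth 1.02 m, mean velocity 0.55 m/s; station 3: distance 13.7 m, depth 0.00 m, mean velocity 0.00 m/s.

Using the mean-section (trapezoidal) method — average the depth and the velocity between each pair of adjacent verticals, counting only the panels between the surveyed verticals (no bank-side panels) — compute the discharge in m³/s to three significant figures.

1.92 m³/s

Panel 1-2: Δb = 2.3 m, d̄ = (0.00+1.02)/2 = 0.51, v̄ = (0.00+0.55)/2 = 0.275 → q = 2.3×0.51×0.275 = 0.3226 m³/s
Panel 2-3: Δb = 11.4 m, d̄ = (1.02+0.00)/2 = 0.51, v̄ = (0.55+0.00)/2 = 0.275 → q = 11.4×0.51×0.275 = 1.599 m³/s
Q = Σ q = 1.921 m³/s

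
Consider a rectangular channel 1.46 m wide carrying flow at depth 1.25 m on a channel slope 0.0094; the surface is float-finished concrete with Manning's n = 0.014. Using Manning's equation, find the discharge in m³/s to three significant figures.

7.54 m³/s

A = b·y = 1.46 × 1.25 = 1.825 m²
P = b + 2y = 1.46 + 2×1.25 = 3.960 m
R = A/P = 1.825/3.960 = 0.4609 m
Q = (1/n)·A·R^(2/3)·S^(1/2) = (1/0.014) × 1.825 × 0.4609^(2/3) × 0.0094^(1/2) = 7.541 m³/s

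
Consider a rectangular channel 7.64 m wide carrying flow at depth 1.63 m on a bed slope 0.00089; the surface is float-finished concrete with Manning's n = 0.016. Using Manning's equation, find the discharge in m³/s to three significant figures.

A = b·y = 7.64 × 1.63 = 12.45 m²
P = b + 2y = 7.64 + 2×1.63 = 10.90 m
R = A/P = 12.45/10.90 = 1.142 m
Q = (1/n)·A·R^(2/3)·S^(1/2) = (1/0.016) × 12.45 × 1.142^(2/3) × 0.00089^(1/2) = 25.38 m³/s

25.4 m³/s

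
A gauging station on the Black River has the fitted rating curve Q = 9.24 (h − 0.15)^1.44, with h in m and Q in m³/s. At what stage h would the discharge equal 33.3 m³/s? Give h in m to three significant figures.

2.59 m

h − h₀ = (Q/C)^(1/b) = (33.3/9.24)^(1/1.44) = 2.436 m
h = 0.15 + 2.436 = 2.586 m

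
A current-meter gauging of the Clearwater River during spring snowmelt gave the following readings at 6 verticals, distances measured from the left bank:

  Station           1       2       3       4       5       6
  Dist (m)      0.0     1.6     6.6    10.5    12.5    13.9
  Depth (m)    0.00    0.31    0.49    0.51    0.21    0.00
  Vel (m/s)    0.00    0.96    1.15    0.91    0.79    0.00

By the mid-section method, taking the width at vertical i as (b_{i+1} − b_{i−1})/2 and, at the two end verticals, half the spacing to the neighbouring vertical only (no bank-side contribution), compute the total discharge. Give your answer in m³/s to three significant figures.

w_2 = (6.6 − 0.0)/2 = 3.3 m; q_2 = 0.96 × 0.31 × 3.3 = 0.9821 m³/s
w_3 = (10.5 − 1.6)/2 = 4.45 m; q_3 = 1.15 × 0.49 × 4.45 = 2.508 m³/s
w_4 = (12.5 − 6.6)/2 = 2.95 m; q_4 = 0.91 × 0.51 × 2.95 = 1.369 m³/s
w_5 = (13.9 − 10.5)/2 = 1.7 m; q_5 = 0.79 × 0.21 × 1.7 = 0.2820 m³/s
Stations 1, 6 contribute zero (depth or velocity is 0).
Q = Σ qᵢ = 5.141 m³/s

5.14 m³/s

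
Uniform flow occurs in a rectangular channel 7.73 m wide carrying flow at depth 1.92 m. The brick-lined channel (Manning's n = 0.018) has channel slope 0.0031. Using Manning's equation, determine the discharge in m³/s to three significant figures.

54.2 m³/s

A = b·y = 7.73 × 1.92 = 14.84 m²
P = b + 2y = 7.73 + 2×1.92 = 11.57 m
R = A/P = 14.84/11.57 = 1.283 m
Q = (1/n)·A·R^(2/3)·S^(1/2) = (1/0.018) × 14.84 × 1.283^(2/3) × 0.0031^(1/2) = 54.20 m³/s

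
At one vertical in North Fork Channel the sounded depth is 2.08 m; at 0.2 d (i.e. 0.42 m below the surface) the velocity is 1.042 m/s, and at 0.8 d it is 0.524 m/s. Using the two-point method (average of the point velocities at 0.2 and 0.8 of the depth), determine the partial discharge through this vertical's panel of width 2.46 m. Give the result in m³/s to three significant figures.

v̄ = (1.042 + 0.524) / 2 = 0.7830 m/s
q = v̄ × d × w = 0.7830 × 2.08 × 2.46 = 4.006 m³/s

4.01 m³/s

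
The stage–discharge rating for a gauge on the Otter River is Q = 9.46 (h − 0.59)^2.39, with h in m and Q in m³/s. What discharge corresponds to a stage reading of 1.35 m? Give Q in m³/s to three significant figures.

4.91 m³/s

Q = 9.46 × (1.35 − 0.59)^2.39 = 9.46 × 0.76^2.39 = 4.909 m³/s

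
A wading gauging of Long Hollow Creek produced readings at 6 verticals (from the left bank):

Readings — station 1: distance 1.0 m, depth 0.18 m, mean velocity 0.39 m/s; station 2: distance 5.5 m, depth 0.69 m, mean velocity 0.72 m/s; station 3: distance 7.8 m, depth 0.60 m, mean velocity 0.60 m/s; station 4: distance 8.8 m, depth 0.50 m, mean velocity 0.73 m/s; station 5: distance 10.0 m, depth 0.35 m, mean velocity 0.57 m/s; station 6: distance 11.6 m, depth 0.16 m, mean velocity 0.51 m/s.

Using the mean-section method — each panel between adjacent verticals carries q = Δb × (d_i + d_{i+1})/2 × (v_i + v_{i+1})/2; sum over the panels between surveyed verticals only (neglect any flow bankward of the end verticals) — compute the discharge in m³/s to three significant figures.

2.98 m³/s

Panel 1-2: Δb = 4.5 m, d̄ = (0.18+0.69)/2 = 0.435, v̄ = (0.39+0.72)/2 = 0.555 → q = 4.5×0.435×0.555 = 1.086 m³/s
Panel 2-3: Δb = 2.3 m, d̄ = (0.69+0.60)/2 = 0.645, v̄ = (0.72+0.60)/2 = 0.66 → q = 2.3×0.645×0.66 = 0.9791 m³/s
Panel 3-4: Δb = 1 m, d̄ = (0.60+0.50)/2 = 0.55, v̄ = (0.60+0.73)/2 = 0.665 → q = 1×0.55×0.665 = 0.3658 m³/s
Panel 4-5: Δb = 1.2 m, d̄ = (0.50+0.35)/2 = 0.425, v̄ = (0.73+0.57)/2 = 0.65 → q = 1.2×0.425×0.65 = 0.3315 m³/s
Panel 5-6: Δb = 1.6 m, d̄ = (0.35+0.16)/2 = 0.255, v̄ = (0.57+0.51)/2 = 0.54 → q = 1.6×0.255×0.54 = 0.2203 m³/s
Q = Σ q = 2.983 m³/s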